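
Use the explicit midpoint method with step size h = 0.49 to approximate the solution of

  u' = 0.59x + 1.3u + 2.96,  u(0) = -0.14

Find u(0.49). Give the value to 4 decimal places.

1.7256

Midpoint: k1 = f(x_n, u_n); k2 = f(x_n + h/2, u_n + (h/2)·k1); u_{n+1} = u_n + h·k2.
x=0.000000, u=-0.140000:
  k1 = f(0.000000, -0.140000) = 2.778000
  k2 = f(0.245000, 0.540610) = 3.807343
  u ← -0.140000 + 0.49·3.807343 = 1.725598
u(0.49) ≈ 1.7256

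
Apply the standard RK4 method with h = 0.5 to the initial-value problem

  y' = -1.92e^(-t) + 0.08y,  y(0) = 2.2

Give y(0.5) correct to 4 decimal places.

1.5177

RK4: k1 = f(t_n, y_n); k2 = f(t_n + h/2, y_n + (h/2)·k1); k3 = f(t_n + h/2, y_n + (h/2)·k2); k4 = f(t_n + h, y_n + h·k3); y_{n+1} = y_n + (h/6)·(k1 + 2k2 + 2k3 + k4).
t=0.000000, y=2.200000:
  k1 = f(0.000000, 2.200000) = -1.744000
  k2 = f(0.250000, 1.764000) = -1.354178
  k3 = f(0.250000, 1.861456) = -1.346381
  k4 = f(0.500000, 1.526809) = -1.042394
  y ← 2.200000 + (0.5/6)·(k1 + 2k2 + 2k3 + k4) = 1.517707
y(0.5) ≈ 1.5177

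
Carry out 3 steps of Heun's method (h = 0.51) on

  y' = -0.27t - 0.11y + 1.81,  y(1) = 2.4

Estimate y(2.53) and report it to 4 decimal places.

Heun: k1 = f(t_n, y_n); k2 = f(t_n + h, y_n + h·k1); y_{n+1} = y_n + (h/2)·(k1 + k2).
t=1.000000, y=2.400000:
  k1 = f(1.000000, 2.400000) = 1.276000
  k2 = f(1.510000, 3.050760) = 1.066716
  y ← 2.400000 + (0.51/2)·(1.276000 + 1.066716) = 2.997393
t=1.510000, y=2.997393:
  k1 = f(1.510000, 2.997393) = 1.072587
  k2 = f(2.020000, 3.544412) = 0.874715
  y ← 2.997393 + (0.51/2)·(1.072587 + 0.874715) = 3.493955
t=2.020000, y=3.493955:
  k1 = f(2.020000, 3.493955) = 0.880265
  k2 = f(2.530000, 3.942890) = 0.693182
  y ← 3.493955 + (0.51/2)·(0.880265 + 0.693182) = 3.895184
y(2.53) ≈ 3.8952

3.8952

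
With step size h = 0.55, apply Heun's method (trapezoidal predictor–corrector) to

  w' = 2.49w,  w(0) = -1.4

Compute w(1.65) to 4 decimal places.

Heun: k1 = f(s_n, w_n); k2 = f(s_n + h, w_n + h·k1); w_{n+1} = w_n + (h/2)·(k1 + k2).
s=0.000000, w=-1.400000:
  k1 = f(0.000000, -1.400000) = -3.486000
  k2 = f(0.550000, -3.317300) = -8.260077
  w ← -1.400000 + (0.55/2)·(-3.486000 + (-8.260077)) = -4.630171
s=0.550000, w=-4.630171:
  k1 = f(0.550000, -4.630171) = -11.529126
  k2 = f(1.100000, -10.971191) = -27.318265
  w ← -4.630171 + (0.55/2)·(-11.529126 + (-27.318265)) = -15.313204
s=1.100000, w=-15.313204:
  k1 = f(1.100000, -15.313204) = -38.129877
  k2 = f(1.650000, -36.284636) = -90.348744
  w ← -15.313204 + (0.55/2)·(-38.129877 + (-90.348744)) = -50.644824
w(1.65) ≈ -50.6448

-50.6448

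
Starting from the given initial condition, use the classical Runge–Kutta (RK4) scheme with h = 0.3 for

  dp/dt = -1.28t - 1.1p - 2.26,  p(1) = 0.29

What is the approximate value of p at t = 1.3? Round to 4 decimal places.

RK4: k1 = f(t_n, p_n); k2 = f(t_n + h/2, p_n + (h/2)·k1); k3 = f(t_n + h/2, p_n + (h/2)·k2); k4 = f(t_n + h, p_n + h·k3); p_{n+1} = p_n + (h/6)·(k1 + 2k2 + 2k3 + k4).
t=1.000000, p=0.290000:
  k1 = f(1.000000, 0.290000) = -3.859000
  k2 = f(1.150000, -0.288850) = -3.414265
  k3 = f(1.150000, -0.222140) = -3.487646
  k4 = f(1.300000, -0.756294) = -3.092077
  p ← 0.290000 + (0.3/6)·(k1 + 2k2 + 2k3 + k4) = -0.747745
p(1.3) ≈ -0.7477

-0.7477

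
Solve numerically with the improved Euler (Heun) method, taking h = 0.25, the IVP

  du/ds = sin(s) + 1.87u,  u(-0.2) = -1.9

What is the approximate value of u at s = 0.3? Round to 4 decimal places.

Heun: k1 = f(s_n, u_n); k2 = f(s_n + h, u_n + h·k1); u_{n+1} = u_n + (h/2)·(k1 + k2).
s=-0.200000, u=-1.900000:
  k1 = f(-0.200000, -1.900000) = -3.751669
  k2 = f(0.050000, -2.837917) = -5.256926
  u ← -1.900000 + (0.25/2)·(-3.751669 + (-5.256926)) = -3.026074
s=0.050000, u=-3.026074:
  k1 = f(0.050000, -3.026074) = -5.608780
  k2 = f(0.300000, -4.428269) = -7.985344
  u ← -3.026074 + (0.25/2)·(-5.608780 + (-7.985344)) = -4.725340
u(0.3) ≈ -4.7253

-4.7253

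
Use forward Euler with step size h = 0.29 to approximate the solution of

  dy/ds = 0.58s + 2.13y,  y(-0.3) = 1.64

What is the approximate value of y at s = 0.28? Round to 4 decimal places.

Euler: y_{n+1} = y_n + h·f(s_n, y_n).
s=-0.300000, y=1.640000: f=3.319200 → y ← 1.640000 + 0.29·3.319200 = 2.602568
s=-0.010000, y=2.602568: f=5.537670 → y ← 2.602568 + 0.29·5.537670 = 4.208492
y(0.28) ≈ 4.2085

4.2085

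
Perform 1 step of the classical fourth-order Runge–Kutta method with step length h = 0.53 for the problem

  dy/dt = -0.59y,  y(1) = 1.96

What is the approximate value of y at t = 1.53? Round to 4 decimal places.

RK4: k1 = f(t_n, y_n); k2 = f(t_n + h/2, y_n + (h/2)·k1); k3 = f(t_n + h/2, y_n + (h/2)·k2); k4 = f(t_n + h, y_n + h·k3); y_{n+1} = y_n + (h/6)·(k1 + 2k2 + 2k3 + k4).
t=1.000000, y=1.960000:
  k1 = f(1.000000, 1.960000) = -1.156400
  k2 = f(1.265000, 1.653554) = -0.975597
  k3 = f(1.265000, 1.701467) = -1.003865
  k4 = f(1.530000, 1.427951) = -0.842491
  y ← 1.960000 + (0.53/6)·(k1 + 2k2 + 2k3 + k4) = 1.433726
y(1.53) ≈ 1.4337

1.4337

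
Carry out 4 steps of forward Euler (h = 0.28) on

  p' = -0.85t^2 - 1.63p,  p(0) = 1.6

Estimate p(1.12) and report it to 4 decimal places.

-0.0743

Euler: p_{n+1} = p_n + h·f(t_n, p_n).
t=0.000000, p=1.600000: f=-2.608000 → p ← 1.600000 + 0.28·(-2.608000) = 0.869760
t=0.280000, p=0.869760: f=-1.484349 → p ← 0.869760 + 0.28·(-1.484349) = 0.454142
t=0.560000, p=0.454142: f=-1.006812 → p ← 0.454142 + 0.28·(-1.006812) = 0.172235
t=0.840000, p=0.172235: f=-0.880503 → p ← 0.172235 + 0.28·(-0.880503) = -0.074306
p(1.12) ≈ -0.0743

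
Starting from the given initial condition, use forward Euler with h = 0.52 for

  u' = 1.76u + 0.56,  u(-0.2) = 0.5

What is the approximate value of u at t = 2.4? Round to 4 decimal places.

Euler: u_{n+1} = u_n + h·f(t_n, u_n).
t=-0.200000, u=0.500000: f=1.440000 → u ← 0.500000 + 0.52·1.440000 = 1.248800
t=0.320000, u=1.248800: f=2.757888 → u ← 1.248800 + 0.52·2.757888 = 2.682902
t=0.840000, u=2.682902: f=5.281907 → u ← 2.682902 + 0.52·5.281907 = 5.429493
t=1.360000, u=5.429493: f=10.115908 → u ← 5.429493 + 0.52·10.115908 = 10.689766
t=1.880000, u=10.689766: f=19.373988 → u ← 10.689766 + 0.52·19.373988 = 20.764240
u(2.4) ≈ 20.7642

20.7642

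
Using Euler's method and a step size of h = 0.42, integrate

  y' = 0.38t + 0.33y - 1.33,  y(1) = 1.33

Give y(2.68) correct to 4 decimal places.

Euler: y_{n+1} = y_n + h·f(t_n, y_n).
t=1.000000, y=1.330000: f=-0.511100 → y ← 1.330000 + 0.42·(-0.511100) = 1.115338
t=1.420000, y=1.115338: f=-0.422338 → y ← 1.115338 + 0.42·(-0.422338) = 0.937956
t=1.840000, y=0.937956: f=-0.321275 → y ← 0.937956 + 0.42·(-0.321275) = 0.803021
t=2.260000, y=0.803021: f=-0.206203 → y ← 0.803021 + 0.42·(-0.206203) = 0.716415
y(2.68) ≈ 0.7164

0.7164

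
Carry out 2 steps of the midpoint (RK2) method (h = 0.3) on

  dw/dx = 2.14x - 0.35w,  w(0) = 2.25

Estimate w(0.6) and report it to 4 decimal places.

Midpoint: k1 = f(x_n, w_n); k2 = f(x_n + h/2, w_n + (h/2)·k1); w_{n+1} = w_n + h·k2.
x=0.000000, w=2.250000:
  k1 = f(0.000000, 2.250000) = -0.787500
  k2 = f(0.150000, 2.131875) = -0.425156
  w ← 2.250000 + 0.3·(-0.425156) = 2.122453
x=0.300000, w=2.122453:
  k1 = f(0.300000, 2.122453) = -0.100859
  k2 = f(0.450000, 2.107324) = 0.225436
  w ← 2.122453 + 0.3·0.225436 = 2.190084
w(0.6) ≈ 2.1901

2.1901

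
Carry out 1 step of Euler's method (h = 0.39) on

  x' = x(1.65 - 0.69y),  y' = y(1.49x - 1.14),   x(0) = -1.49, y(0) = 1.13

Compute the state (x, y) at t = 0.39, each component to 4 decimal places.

Euler on (x,y): x_{n+1} = x_n + h·x', y_{n+1} = y_n + h·y'.
0.000000: (-1.490000, 1.130000); f=(-1.296747, -3.796913) → (-1.995731, -0.350796)
(x(0.39), y(0.39)) ≈ (-1.9957, -0.3508)

-1.9957, -0.3508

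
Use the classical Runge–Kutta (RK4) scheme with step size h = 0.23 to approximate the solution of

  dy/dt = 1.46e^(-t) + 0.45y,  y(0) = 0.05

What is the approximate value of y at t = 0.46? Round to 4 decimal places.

RK4: k1 = f(t_n, y_n); k2 = f(t_n + h/2, y_n + (h/2)·k1); k3 = f(t_n + h/2, y_n + (h/2)·k2); k4 = f(t_n + h, y_n + h·k3); y_{n+1} = y_n + (h/6)·(k1 + 2k2 + 2k3 + k4).
t=0.000000, y=0.050000:
  k1 = f(0.000000, 0.050000) = 1.482500
  k2 = f(0.115000, 0.220488) = 1.400614
  k3 = f(0.115000, 0.211071) = 1.396376
  k4 = f(0.230000, 0.371167) = 1.327044
  y ← 0.050000 + (0.23/6)·(k1 + 2k2 + 2k3 + k4) = 0.372135
t=0.230000, y=0.372135:
  k1 = f(0.230000, 0.372135) = 1.327480
  k2 = f(0.345000, 0.524795) = 1.270160
  k3 = f(0.345000, 0.518203) = 1.267193
  k4 = f(0.460000, 0.663590) = 1.220289
  y ← 0.372135 + (0.23/6)·(k1 + 2k2 + 2k3 + k4) = 0.664330
y(0.46) ≈ 0.6643

0.6643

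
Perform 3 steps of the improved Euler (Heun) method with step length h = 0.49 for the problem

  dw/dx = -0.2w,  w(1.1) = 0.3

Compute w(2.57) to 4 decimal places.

0.2237

Heun: k1 = f(x_n, w_n); k2 = f(x_n + h, w_n + h·k1); w_{n+1} = w_n + (h/2)·(k1 + k2).
x=1.100000, w=0.300000:
  k1 = f(1.100000, 0.300000) = -0.060000
  k2 = f(1.590000, 0.270600) = -0.054120
  w ← 0.300000 + (0.49/2)·(-0.060000 + (-0.054120)) = 0.272041
x=1.590000, w=0.272041:
  k1 = f(1.590000, 0.272041) = -0.054408
  k2 = f(2.080000, 0.245381) = -0.049076
  w ← 0.272041 + (0.49/2)·(-0.054408 + (-0.049076)) = 0.246687
x=2.080000, w=0.246687:
  k1 = f(2.080000, 0.246687) = -0.049337
  k2 = f(2.570000, 0.222512) = -0.044502
  w ← 0.246687 + (0.49/2)·(-0.049337 + (-0.044502)) = 0.223696
w(2.57) ≈ 0.2237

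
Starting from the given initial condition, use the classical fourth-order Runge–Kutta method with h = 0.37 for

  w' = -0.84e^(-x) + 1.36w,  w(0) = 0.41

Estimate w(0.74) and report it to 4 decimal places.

RK4: k1 = f(x_n, w_n); k2 = f(x_n + h/2, w_n + (h/2)·k1); k3 = f(x_n + h/2, w_n + (h/2)·k2); k4 = f(x_n + h, w_n + h·k3); w_{n+1} = w_n + (h/6)·(k1 + 2k2 + 2k3 + k4).
x=0.000000, w=0.410000:
  k1 = f(0.000000, 0.410000) = -0.282400
  k2 = f(0.185000, 0.357756) = -0.211579
  k3 = f(0.185000, 0.370858) = -0.193761
  k4 = f(0.370000, 0.338308) = -0.120117
  w ← 0.410000 + (0.37/6)·(k1 + 2k2 + 2k3 + k4) = 0.335186
x=0.370000, w=0.335186:
  k1 = f(0.370000, 0.335186) = -0.124364
  k2 = f(0.555000, 0.312179) = -0.057658
  k3 = f(0.555000, 0.324519) = -0.040874
  k4 = f(0.740000, 0.320063) = 0.034510
  w ← 0.335186 + (0.37/6)·(k1 + 2k2 + 2k3 + k4) = 0.317493
w(0.74) ≈ 0.3175

0.3175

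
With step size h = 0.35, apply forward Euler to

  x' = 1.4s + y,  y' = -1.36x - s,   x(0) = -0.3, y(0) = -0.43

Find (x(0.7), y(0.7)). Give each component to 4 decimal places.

-0.3795, -0.1953

Euler on (x,y): x_{n+1} = x_n + h·x', y_{n+1} = y_n + h·y'.
0.000000: (-0.300000, -0.430000); f=(-0.430000, 0.408000) → (-0.450500, -0.287200)
0.350000: (-0.450500, -0.287200); f=(0.202800, 0.262680) → (-0.379520, -0.195262)
(x(0.7), y(0.7)) ≈ (-0.3795, -0.1953)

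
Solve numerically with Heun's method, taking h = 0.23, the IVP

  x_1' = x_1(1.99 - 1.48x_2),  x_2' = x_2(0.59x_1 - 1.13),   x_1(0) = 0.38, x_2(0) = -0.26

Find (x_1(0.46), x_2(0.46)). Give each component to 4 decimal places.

1.0616, -0.1845

Heun on (x_1,x_2): k1 = f(s_n, state_n); k2 = f(s_n + h, state_n + h·k1); state_{n+1} = state_n + (h/2)·(k1 + k2).
0.000000: (0.380000, -0.260000)
  k1 = (0.902424, 0.235508)
  predictor → (0.587558, -0.205833)
  k2 = (1.348229, 0.161238)
  → (0.638825, -0.214374)
0.230000: (0.638825, -0.214374)
  k1 = (1.473944, 0.161444)
  predictor → (0.977832, -0.177242)
  k2 = (2.202390, 0.098029)
  → (1.061604, -0.184535)
(x_1(0.46), x_2(0.46)) ≈ (1.0616, -0.1845)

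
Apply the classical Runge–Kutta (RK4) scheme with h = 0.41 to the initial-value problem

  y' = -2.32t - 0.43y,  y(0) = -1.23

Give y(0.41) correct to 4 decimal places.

-1.2152

RK4: k1 = f(t_n, y_n); k2 = f(t_n + h/2, y_n + (h/2)·k1); k3 = f(t_n + h/2, y_n + (h/2)·k2); k4 = f(t_n + h, y_n + h·k3); y_{n+1} = y_n + (h/6)·(k1 + 2k2 + 2k3 + k4).
t=0.000000, y=-1.230000:
  k1 = f(0.000000, -1.230000) = 0.528900
  k2 = f(0.205000, -1.121576) = 0.006677
  k3 = f(0.205000, -1.228631) = 0.052711
  k4 = f(0.410000, -1.208388) = -0.431593
  y ← -1.230000 + (0.41/6)·(k1 + 2k2 + 2k3 + k4) = -1.215234
y(0.41) ≈ -1.2152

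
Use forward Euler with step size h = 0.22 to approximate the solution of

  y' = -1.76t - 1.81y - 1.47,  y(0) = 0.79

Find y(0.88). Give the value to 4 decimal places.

Euler: y_{n+1} = y_n + h·f(t_n, y_n).
t=0.000000, y=0.790000: f=-2.899900 → y ← 0.790000 + 0.22·(-2.899900) = 0.152022
t=0.220000, y=0.152022: f=-2.132360 → y ← 0.152022 + 0.22·(-2.132360) = -0.317097
t=0.440000, y=-0.317097: f=-1.670454 → y ← -0.317097 + 0.22·(-1.670454) = -0.684597
t=0.660000, y=-0.684597: f=-1.392479 → y ← -0.684597 + 0.22·(-1.392479) = -0.990943
y(0.88) ≈ -0.9909

-0.9909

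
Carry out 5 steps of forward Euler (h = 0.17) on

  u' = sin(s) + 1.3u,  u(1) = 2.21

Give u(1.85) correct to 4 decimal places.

7.2233

Euler: u_{n+1} = u_n + h·f(s_n, u_n).
s=1.000000, u=2.210000: f=3.714471 → u ← 2.210000 + 0.17·3.714471 = 2.841460
s=1.170000, u=2.841460: f=4.614649 → u ← 2.841460 + 0.17·4.614649 = 3.625950
s=1.340000, u=3.625950: f=5.687220 → u ← 3.625950 + 0.17·5.687220 = 4.592778
s=1.510000, u=4.592778: f=6.968764 → u ← 4.592778 + 0.17·6.968764 = 5.777468
s=1.680000, u=5.777468: f=8.504751 → u ← 5.777468 + 0.17·8.504751 = 7.223275
u(1.85) ≈ 7.2233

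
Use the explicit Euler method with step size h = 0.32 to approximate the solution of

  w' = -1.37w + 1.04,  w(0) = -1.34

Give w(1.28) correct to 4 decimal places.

0.5503

Euler: w_{n+1} = w_n + h·f(t_n, w_n).
t=0.000000, w=-1.340000: f=2.875800 → w ← -1.340000 + 0.32·2.875800 = -0.419744
t=0.320000, w=-0.419744: f=1.615049 → w ← -0.419744 + 0.32·1.615049 = 0.097072
t=0.640000, w=0.097072: f=0.907012 → w ← 0.097072 + 0.32·0.907012 = 0.387316
t=0.960000, w=0.387316: f=0.509378 → w ← 0.387316 + 0.32·0.509378 = 0.550316
w(1.28) ≈ 0.5503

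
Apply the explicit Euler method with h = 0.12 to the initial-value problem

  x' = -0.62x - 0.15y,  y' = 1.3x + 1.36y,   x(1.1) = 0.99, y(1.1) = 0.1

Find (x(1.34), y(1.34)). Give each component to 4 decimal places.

0.8416, 0.4576

Euler on (x,y): x_{n+1} = x_n + h·x', y_{n+1} = y_n + h·y'.
1.100000: (0.990000, 0.100000); f=(-0.628800, 1.423000) → (0.914544, 0.270760)
1.220000: (0.914544, 0.270760); f=(-0.607631, 1.557141) → (0.841628, 0.457617)
(x(1.34), y(1.34)) ≈ (0.8416, 0.4576)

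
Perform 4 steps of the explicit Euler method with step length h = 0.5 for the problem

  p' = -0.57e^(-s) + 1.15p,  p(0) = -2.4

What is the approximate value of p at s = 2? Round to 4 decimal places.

Euler: p_{n+1} = p_n + h·f(s_n, p_n).
s=0.000000, p=-2.400000: f=-3.330000 → p ← -2.400000 + 0.5·(-3.330000) = -4.065000
s=0.500000, p=-4.065000: f=-5.020472 → p ← -4.065000 + 0.5·(-5.020472) = -6.575236
s=1.000000, p=-6.575236: f=-7.771213 → p ← -6.575236 + 0.5·(-7.771213) = -10.460843
s=1.500000, p=-10.460843: f=-12.157153 → p ← -10.460843 + 0.5·(-12.157153) = -16.539419
p(2) ≈ -16.5394

-16.5394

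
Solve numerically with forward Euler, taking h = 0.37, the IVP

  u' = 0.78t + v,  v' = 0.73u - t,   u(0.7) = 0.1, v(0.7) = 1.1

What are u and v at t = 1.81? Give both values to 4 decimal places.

Euler on (u,v): u_{n+1} = u_n + h·u', v_{n+1} = v_n + h·v'.
0.700000: (0.100000, 1.100000); f=(1.646000, -0.627000) → (0.709020, 0.868010)
1.070000: (0.709020, 0.868010); f=(1.702610, -0.552415) → (1.338986, 0.663616)
1.440000: (1.338986, 0.663616); f=(1.786816, -0.462540) → (2.000108, 0.492476)
(u(1.81), v(1.81)) ≈ (2.0001, 0.4925)

2.0001, 0.4925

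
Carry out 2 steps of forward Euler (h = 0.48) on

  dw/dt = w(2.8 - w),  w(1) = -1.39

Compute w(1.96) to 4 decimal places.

-18.2201

Euler: w_{n+1} = w_n + h·f(t_n, w_n).
t=1.000000, w=-1.390000: f=-5.824100 → w ← -1.390000 + 0.48·(-5.824100) = -4.185568
t=1.480000, w=-4.185568: f=-29.238570 → w ← -4.185568 + 0.48·(-29.238570) = -18.220082
w(1.96) ≈ -18.2201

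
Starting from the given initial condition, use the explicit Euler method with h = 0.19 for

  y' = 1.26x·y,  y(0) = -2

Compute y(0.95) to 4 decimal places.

Euler: y_{n+1} = y_n + h·f(x_n, y_n).
x=0.000000, y=-2.000000: f=0.000000 → y ← -2.000000 + 0.19·0.000000 = -2.000000
x=0.190000, y=-2.000000: f=-0.478800 → y ← -2.000000 + 0.19·(-0.478800) = -2.090972
x=0.380000, y=-2.090972: f=-1.001157 → y ← -2.090972 + 0.19·(-1.001157) = -2.281192
x=0.570000, y=-2.281192: f=-1.638352 → y ← -2.281192 + 0.19·(-1.638352) = -2.592479
x=0.760000, y=-2.592479: f=-2.482558 → y ← -2.592479 + 0.19·(-2.482558) = -3.064165
y(0.95) ≈ -3.0642

-3.0642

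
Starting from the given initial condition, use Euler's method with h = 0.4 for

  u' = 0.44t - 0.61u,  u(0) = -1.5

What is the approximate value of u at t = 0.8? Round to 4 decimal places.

Euler: u_{n+1} = u_n + h·f(t_n, u_n).
t=0.000000, u=-1.500000: f=0.915000 → u ← -1.500000 + 0.4·0.915000 = -1.134000
t=0.400000, u=-1.134000: f=0.867740 → u ← -1.134000 + 0.4·0.867740 = -0.786904
u(0.8) ≈ -0.7869

-0.7869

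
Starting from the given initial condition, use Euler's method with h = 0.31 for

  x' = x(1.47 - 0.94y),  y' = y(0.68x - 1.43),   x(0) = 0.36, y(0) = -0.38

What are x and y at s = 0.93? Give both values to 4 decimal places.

1.2932, -0.1199

Euler on (x,y): x_{n+1} = x_n + h·x', y_{n+1} = y_n + h·y'.
0.000000: (0.360000, -0.380000); f=(0.657792, 0.450376) → (0.563916, -0.240383)
0.310000: (0.563916, -0.240383); f=(0.956378, 0.251570) → (0.860393, -0.162397)
0.620000: (0.860393, -0.162397); f=(1.396119, 0.137214) → (1.293190, -0.119860)
(x(0.93), y(0.93)) ≈ (1.2932, -0.1199)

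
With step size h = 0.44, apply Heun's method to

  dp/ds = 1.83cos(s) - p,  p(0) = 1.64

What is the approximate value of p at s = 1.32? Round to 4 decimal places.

Heun: k1 = f(s_n, p_n); k2 = f(s_n + h, p_n + h·k1); p_{n+1} = p_n + (h/2)·(k1 + k2).
s=0.000000, p=1.640000:
  k1 = f(0.000000, 1.640000) = 0.190000
  k2 = f(0.440000, 1.723600) = -0.067904
  p ← 1.640000 + (0.44/2)·(0.190000 + (-0.067904)) = 1.666861
s=0.440000, p=1.666861:
  k1 = f(0.440000, 1.666861) = -0.011165
  k2 = f(0.880000, 1.661948) = -0.495962
  p ← 1.666861 + (0.44/2)·(-0.011165 + (-0.495962)) = 1.555293
s=0.880000, p=1.555293:
  k1 = f(0.880000, 1.555293) = -0.389306
  k2 = f(1.320000, 1.383998) = -0.929837
  p ← 1.555293 + (0.44/2)·(-0.389306 + (-0.929837)) = 1.265081
p(1.32) ≈ 1.2651

1.2651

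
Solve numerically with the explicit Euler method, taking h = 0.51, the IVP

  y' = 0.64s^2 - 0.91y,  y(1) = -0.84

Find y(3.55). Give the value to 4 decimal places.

Euler: y_{n+1} = y_n + h·f(s_n, y_n).
s=1.000000, y=-0.840000: f=1.404400 → y ← -0.840000 + 0.51·1.404400 = -0.123756
s=1.510000, y=-0.123756: f=1.571882 → y ← -0.123756 + 0.51·1.571882 = 0.677904
s=2.020000, y=0.677904: f=1.994564 → y ← 0.677904 + 0.51·1.994564 = 1.695131
s=2.530000, y=1.695131: f=2.554007 → y ← 1.695131 + 0.51·2.554007 = 2.997675
s=3.040000, y=2.997675: f=3.186740 → y ← 2.997675 + 0.51·3.186740 = 4.622912
y(3.55) ≈ 4.6229

4.6229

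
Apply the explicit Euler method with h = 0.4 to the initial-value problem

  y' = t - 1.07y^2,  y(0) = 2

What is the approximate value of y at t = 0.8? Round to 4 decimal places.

0.4125

Euler: y_{n+1} = y_n + h·f(t_n, y_n).
t=0.000000, y=2.000000: f=-4.280000 → y ← 2.000000 + 0.4·(-4.280000) = 0.288000
t=0.400000, y=0.288000: f=0.311250 → y ← 0.288000 + 0.4·0.311250 = 0.412500
y(0.8) ≈ 0.4125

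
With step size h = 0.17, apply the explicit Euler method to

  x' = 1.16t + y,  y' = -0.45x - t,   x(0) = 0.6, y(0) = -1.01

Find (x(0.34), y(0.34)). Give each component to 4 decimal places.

Euler on (x,y): x_{n+1} = x_n + h·x', y_{n+1} = y_n + h·y'.
0.000000: (0.600000, -1.010000); f=(-1.010000, -0.270000) → (0.428300, -1.055900)
0.170000: (0.428300, -1.055900); f=(-0.858700, -0.362735) → (0.282321, -1.117565)
(x(0.34), y(0.34)) ≈ (0.2823, -1.1176)

0.2823, -1.1176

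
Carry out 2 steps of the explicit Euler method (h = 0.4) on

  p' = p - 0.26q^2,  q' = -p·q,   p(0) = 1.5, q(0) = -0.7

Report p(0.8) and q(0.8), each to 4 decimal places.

Euler on (p,q): p_{n+1} = p_n + h·p', q_{n+1} = q_n + h·q'.
0.000000: (1.500000, -0.700000); f=(1.372600, 1.050000) → (2.049040, -0.280000)
0.400000: (2.049040, -0.280000); f=(2.028656, 0.573731) → (2.860502, -0.050508)
(p(0.8), q(0.8)) ≈ (2.8605, -0.0505)

2.8605, -0.0505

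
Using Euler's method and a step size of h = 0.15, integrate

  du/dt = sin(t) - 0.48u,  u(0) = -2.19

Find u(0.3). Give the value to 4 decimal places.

Euler: u_{n+1} = u_n + h·f(t_n, u_n).
t=0.000000, u=-2.190000: f=1.051200 → u ← -2.190000 + 0.15·1.051200 = -2.032320
t=0.150000, u=-2.032320: f=1.124952 → u ← -2.032320 + 0.15·1.124952 = -1.863577
u(0.3) ≈ -1.8636

-1.8636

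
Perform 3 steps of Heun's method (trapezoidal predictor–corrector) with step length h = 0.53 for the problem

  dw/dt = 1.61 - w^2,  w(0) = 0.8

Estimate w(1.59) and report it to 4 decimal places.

Heun: k1 = f(t_n, w_n); k2 = f(t_n + h, w_n + h·k1); w_{n+1} = w_n + (h/2)·(k1 + k2).
t=0.000000, w=0.800000:
  k1 = f(0.000000, 0.800000) = 0.970000
  k2 = f(0.530000, 1.314100) = -0.116859
  w ← 0.800000 + (0.53/2)·(0.970000 + (-0.116859)) = 1.026082
t=0.530000, w=1.026082:
  k1 = f(0.530000, 1.026082) = 0.557155
  k2 = f(1.060000, 1.321375) = -0.136031
  w ← 1.026082 + (0.53/2)·(0.557155 + (-0.136031)) = 1.137680
t=1.060000, w=1.137680:
  k1 = f(1.060000, 1.137680) = 0.315683
  k2 = f(1.590000, 1.304993) = -0.093006
  w ← 1.137680 + (0.53/2)·(0.315683 + (-0.093006)) = 1.196690
w(1.59) ≈ 1.1967

1.1967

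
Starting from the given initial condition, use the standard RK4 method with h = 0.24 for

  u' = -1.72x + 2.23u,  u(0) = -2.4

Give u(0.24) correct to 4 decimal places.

RK4: k1 = f(x_n, u_n); k2 = f(x_n + h/2, u_n + (h/2)·k1); k3 = f(x_n + h/2, u_n + (h/2)·k2); k4 = f(x_n + h, u_n + h·k3); u_{n+1} = u_n + (h/6)·(k1 + 2k2 + 2k3 + k4).
x=0.000000, u=-2.400000:
  k1 = f(0.000000, -2.400000) = -5.352000
  k2 = f(0.120000, -3.042240) = -6.990595
  k3 = f(0.120000, -3.238871) = -7.429083
  k4 = f(0.240000, -4.182980) = -9.740845
  u ← -2.400000 + (0.24/6)·(k1 + 2k2 + 2k3 + k4) = -4.157288
u(0.24) ≈ -4.1573

-4.1573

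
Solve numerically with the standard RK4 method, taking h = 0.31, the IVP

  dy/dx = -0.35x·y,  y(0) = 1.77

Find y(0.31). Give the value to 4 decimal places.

RK4: k1 = f(x_n, y_n); k2 = f(x_n + h/2, y_n + (h/2)·k1); k3 = f(x_n + h/2, y_n + (h/2)·k2); k4 = f(x_n + h, y_n + h·k3); y_{n+1} = y_n + (h/6)·(k1 + 2k2 + 2k3 + k4).
x=0.000000, y=1.770000:
  k1 = f(0.000000, 1.770000) = 0.000000
  k2 = f(0.155000, 1.770000) = -0.096022
  k3 = f(0.155000, 1.755117) = -0.095215
  k4 = f(0.310000, 1.740483) = -0.188842
  y ← 1.770000 + (0.31/6)·(k1 + 2k2 + 2k3 + k4) = 1.740482
y(0.31) ≈ 1.7405

1.7405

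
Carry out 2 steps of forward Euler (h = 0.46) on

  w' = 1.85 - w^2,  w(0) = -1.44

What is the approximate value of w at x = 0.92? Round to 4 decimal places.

Euler: w_{n+1} = w_n + h·f(x_n, w_n).
x=0.000000, w=-1.440000: f=-0.223600 → w ← -1.440000 + 0.46·(-0.223600) = -1.542856
x=0.460000, w=-1.542856: f=-0.530405 → w ← -1.542856 + 0.46·(-0.530405) = -1.786842
w(0.92) ≈ -1.7868

-1.7868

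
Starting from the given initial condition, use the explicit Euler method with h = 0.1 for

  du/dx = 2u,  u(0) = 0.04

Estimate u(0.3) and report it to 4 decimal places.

0.0691

Euler: u_{n+1} = u_n + h·f(x_n, u_n).
x=0.000000, u=0.040000: f=0.080000 → u ← 0.040000 + 0.1·0.080000 = 0.048000
x=0.100000, u=0.048000: f=0.096000 → u ← 0.048000 + 0.1·0.096000 = 0.057600
x=0.200000, u=0.057600: f=0.115200 → u ← 0.057600 + 0.1·0.115200 = 0.069120
u(0.3) ≈ 0.0691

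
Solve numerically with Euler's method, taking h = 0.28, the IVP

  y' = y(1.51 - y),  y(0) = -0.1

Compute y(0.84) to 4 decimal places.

-0.3147

Euler: y_{n+1} = y_n + h·f(x_n, y_n).
x=0.000000, y=-0.100000: f=-0.161000 → y ← -0.100000 + 0.28·(-0.161000) = -0.145080
x=0.280000, y=-0.145080: f=-0.240119 → y ← -0.145080 + 0.28·(-0.240119) = -0.212313
x=0.560000, y=-0.212313: f=-0.365670 → y ← -0.212313 + 0.28·(-0.365670) = -0.314701
y(0.84) ≈ -0.3147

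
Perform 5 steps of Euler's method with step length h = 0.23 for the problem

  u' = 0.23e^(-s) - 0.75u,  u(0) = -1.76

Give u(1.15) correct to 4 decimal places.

Euler: u_{n+1} = u_n + h·f(s_n, u_n).
s=0.000000, u=-1.760000: f=1.550000 → u ← -1.760000 + 0.23·1.550000 = -1.403500
s=0.230000, u=-1.403500: f=1.235368 → u ← -1.403500 + 0.23·1.235368 = -1.119365
s=0.460000, u=-1.119365: f=0.984719 → u ← -1.119365 + 0.23·0.984719 = -0.892880
s=0.690000, u=-0.892880: f=0.785022 → u ← -0.892880 + 0.23·0.785022 = -0.712325
s=0.920000, u=-0.712325: f=0.625903 → u ← -0.712325 + 0.23·0.625903 = -0.568367
u(1.15) ≈ -0.5684

-0.5684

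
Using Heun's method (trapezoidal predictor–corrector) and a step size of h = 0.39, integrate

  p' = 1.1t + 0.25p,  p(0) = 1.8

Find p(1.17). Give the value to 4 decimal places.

3.2324

Heun: k1 = f(t_n, p_n); k2 = f(t_n + h, p_n + h·k1); p_{n+1} = p_n + (h/2)·(k1 + k2).
t=0.000000, p=1.800000:
  k1 = f(0.000000, 1.800000) = 0.450000
  k2 = f(0.390000, 1.975500) = 0.922875
  p ← 1.800000 + (0.39/2)·(0.450000 + 0.922875) = 2.067711
t=0.390000, p=2.067711:
  k1 = f(0.390000, 2.067711) = 0.945928
  k2 = f(0.780000, 2.436622) = 1.467156
  p ← 2.067711 + (0.39/2)·(0.945928 + 1.467156) = 2.538262
t=0.780000, p=2.538262:
  k1 = f(0.780000, 2.538262) = 1.492565
  k2 = f(1.170000, 3.120362) = 2.067091
  p ← 2.538262 + (0.39/2)·(1.492565 + 2.067091) = 3.232395
p(1.17) ≈ 3.2324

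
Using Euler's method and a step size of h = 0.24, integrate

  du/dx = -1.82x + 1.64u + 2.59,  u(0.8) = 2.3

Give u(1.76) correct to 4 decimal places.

Euler: u_{n+1} = u_n + h·f(x_n, u_n).
x=0.800000, u=2.300000: f=4.906000 → u ← 2.300000 + 0.24·4.906000 = 3.477440
x=1.040000, u=3.477440: f=6.400202 → u ← 3.477440 + 0.24·6.400202 = 5.013488
x=1.280000, u=5.013488: f=8.482521 → u ← 5.013488 + 0.24·8.482521 = 7.049293
x=1.520000, u=7.049293: f=11.384441 → u ← 7.049293 + 0.24·11.384441 = 9.781559
u(1.76) ≈ 9.7816

9.7816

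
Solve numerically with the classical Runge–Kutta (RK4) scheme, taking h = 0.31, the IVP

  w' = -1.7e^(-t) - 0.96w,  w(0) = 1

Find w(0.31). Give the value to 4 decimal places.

0.3537

RK4: k1 = f(t_n, w_n); k2 = f(t_n + h/2, w_n + (h/2)·k1); k3 = f(t_n + h/2, w_n + (h/2)·k2); k4 = f(t_n + h, w_n + h·k3); w_{n+1} = w_n + (h/6)·(k1 + 2k2 + 2k3 + k4).
t=0.000000, w=1.000000:
  k1 = f(0.000000, 1.000000) = -2.660000
  k2 = f(0.155000, 0.587700) = -2.020098
  k3 = f(0.155000, 0.686885) = -2.115315
  k4 = f(0.310000, 0.344252) = -1.577342
  w ← 1.000000 + (0.31/6)·(k1 + 2k2 + 2k3 + k4) = 0.353745
w(0.31) ≈ 0.3537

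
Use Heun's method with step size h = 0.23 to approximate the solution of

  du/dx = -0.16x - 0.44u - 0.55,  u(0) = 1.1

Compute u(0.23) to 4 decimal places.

0.8700

Heun: k1 = f(x_n, u_n); k2 = f(x_n + h, u_n + h·k1); u_{n+1} = u_n + (h/2)·(k1 + k2).
x=0.000000, u=1.100000:
  k1 = f(0.000000, 1.100000) = -1.034000
  k2 = f(0.230000, 0.862180) = -0.966159
  u ← 1.100000 + (0.23/2)·(-1.034000 + (-0.966159)) = 0.869982
u(0.23) ≈ 0.8700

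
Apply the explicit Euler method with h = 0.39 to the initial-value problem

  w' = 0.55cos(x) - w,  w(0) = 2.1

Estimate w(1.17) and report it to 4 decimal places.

0.8300

Euler: w_{n+1} = w_n + h·f(x_n, w_n).
x=0.000000, w=2.100000: f=-1.550000 → w ← 2.100000 + 0.39·(-1.550000) = 1.495500
x=0.390000, w=1.495500: f=-0.986800 → w ← 1.495500 + 0.39·(-0.986800) = 1.110648
x=0.780000, w=1.110648: f=-0.719646 → w ← 1.110648 + 0.39·(-0.719646) = 0.829986
w(1.17) ≈ 0.8300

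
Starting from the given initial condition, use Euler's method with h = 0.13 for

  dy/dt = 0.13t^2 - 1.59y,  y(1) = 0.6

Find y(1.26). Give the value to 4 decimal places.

Euler: y_{n+1} = y_n + h·f(t_n, y_n).
t=1.000000, y=0.600000: f=-0.824000 → y ← 0.600000 + 0.13·(-0.824000) = 0.492880
t=1.130000, y=0.492880: f=-0.617682 → y ← 0.492880 + 0.13·(-0.617682) = 0.412581
y(1.26) ≈ 0.4126

0.4126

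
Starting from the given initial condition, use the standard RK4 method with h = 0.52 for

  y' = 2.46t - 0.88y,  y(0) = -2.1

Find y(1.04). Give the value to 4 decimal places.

0.1620

RK4: k1 = f(t_n, y_n); k2 = f(t_n + h/2, y_n + (h/2)·k1); k3 = f(t_n + h/2, y_n + (h/2)·k2); k4 = f(t_n + h, y_n + h·k3); y_{n+1} = y_n + (h/6)·(k1 + 2k2 + 2k3 + k4).
t=0.000000, y=-2.100000:
  k1 = f(0.000000, -2.100000) = 1.848000
  k2 = f(0.260000, -1.619520) = 2.064778
  k3 = f(0.260000, -1.563158) = 2.015179
  k4 = f(0.520000, -1.052107) = 2.205054
  y ← -2.100000 + (0.52/6)·(k1 + 2k2 + 2k3 + k4) = -1.041543
t=0.520000, y=-1.041543:
  k1 = f(0.520000, -1.041543) = 2.195758
  k2 = f(0.780000, -0.470646) = 2.332968
  k3 = f(0.780000, -0.434971) = 2.301575
  k4 = f(1.040000, 0.155276) = 2.421757
  y ← -1.041543 + (0.52/6)·(k1 + 2k2 + 2k3 + k4) = 0.161963
y(1.04) ≈ 0.1620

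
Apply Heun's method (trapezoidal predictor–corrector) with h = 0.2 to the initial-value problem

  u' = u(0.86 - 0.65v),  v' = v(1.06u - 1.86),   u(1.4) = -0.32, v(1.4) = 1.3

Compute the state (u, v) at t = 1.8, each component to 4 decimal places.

-0.3625, 0.5586

Heun on (u,v): k1 = f(t_n, state_n); k2 = f(t_n + h, state_n + h·k1); state_{n+1} = state_n + (h/2)·(k1 + k2).
1.400000: (-0.320000, 1.300000)
  k1 = (-0.004800, -2.858960)
  predictor → (-0.320960, 0.728208)
  k2 = (-0.124104, -1.602216)
  → (-0.332890, 0.853882)
1.600000: (-0.332890, 0.853882)
  k1 = (-0.101524, -1.889525)
  predictor → (-0.353195, 0.475977)
  k2 = (-0.194474, -1.063517)
  → (-0.362490, 0.558578)
(u(1.8), v(1.8)) ≈ (-0.3625, 0.5586)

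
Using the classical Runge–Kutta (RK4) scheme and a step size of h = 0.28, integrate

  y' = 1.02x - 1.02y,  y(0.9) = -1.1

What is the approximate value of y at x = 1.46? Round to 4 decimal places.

RK4: k1 = f(x_n, y_n); k2 = f(x_n + h/2, y_n + (h/2)·k1); k3 = f(x_n + h/2, y_n + (h/2)·k2); k4 = f(x_n + h, y_n + h·k3); y_{n+1} = y_n + (h/6)·(k1 + 2k2 + 2k3 + k4).
x=0.900000, y=-1.100000:
  k1 = f(0.900000, -1.100000) = 2.040000
  k2 = f(1.040000, -0.814400) = 1.891488
  k3 = f(1.040000, -0.835192) = 1.912696
  k4 = f(1.180000, -0.564445) = 1.779334
  y ← -1.100000 + (0.28/6)·(k1 + 2k2 + 2k3 + k4) = -0.566707
x=1.180000, y=-0.566707:
  k1 = f(1.180000, -0.566707) = 1.781641
  k2 = f(1.320000, -0.317277) = 1.670023
  k3 = f(1.320000, -0.332904) = 1.685962
  k4 = f(1.460000, -0.094638) = 1.585731
  y ← -0.566707 + (0.28/6)·(k1 + 2k2 + 2k3 + k4) = -0.096338
y(1.46) ≈ -0.0963

-0.0963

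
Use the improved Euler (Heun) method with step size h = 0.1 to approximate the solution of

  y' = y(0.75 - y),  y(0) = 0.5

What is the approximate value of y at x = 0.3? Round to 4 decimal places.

Heun: k1 = f(x_n, y_n); k2 = f(x_n + h, y_n + h·k1); y_{n+1} = y_n + (h/2)·(k1 + k2).
x=0.000000, y=0.500000:
  k1 = f(0.000000, 0.500000) = 0.125000
  k2 = f(0.100000, 0.512500) = 0.121719
  y ← 0.500000 + (0.1/2)·(0.125000 + 0.121719) = 0.512336
x=0.100000, y=0.512336:
  k1 = f(0.100000, 0.512336) = 0.121764
  k2 = f(0.200000, 0.524512) = 0.118271
  y ← 0.512336 + (0.1/2)·(0.121764 + 0.118271) = 0.524338
x=0.200000, y=0.524338:
  k1 = f(0.200000, 0.524338) = 0.118323
  k2 = f(0.300000, 0.536170) = 0.114649
  y ← 0.524338 + (0.1/2)·(0.118323 + 0.114649) = 0.535986
y(0.3) ≈ 0.5360

0.5360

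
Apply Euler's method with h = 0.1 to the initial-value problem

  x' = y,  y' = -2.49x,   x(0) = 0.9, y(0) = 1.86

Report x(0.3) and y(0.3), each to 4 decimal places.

Euler on (x,y): x_{n+1} = x_n + h·x', y_{n+1} = y_n + h·y'.
0.000000: (0.900000, 1.860000); f=(1.860000, -2.241000) → (1.086000, 1.635900)
0.100000: (1.086000, 1.635900); f=(1.635900, -2.704140) → (1.249590, 1.365486)
0.200000: (1.249590, 1.365486); f=(1.365486, -3.111479) → (1.386139, 1.054338)
(x(0.3), y(0.3)) ≈ (1.3861, 1.0543)

1.3861, 1.0543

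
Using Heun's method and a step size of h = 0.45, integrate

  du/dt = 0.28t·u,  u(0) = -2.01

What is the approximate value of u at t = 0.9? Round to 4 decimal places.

-2.2494

Heun: k1 = f(t_n, u_n); k2 = f(t_n + h, u_n + h·k1); u_{n+1} = u_n + (h/2)·(k1 + k2).
t=0.000000, u=-2.010000:
  k1 = f(0.000000, -2.010000) = 0.000000
  k2 = f(0.450000, -2.010000) = -0.253260
  u ← -2.010000 + (0.45/2)·(0.000000 + (-0.253260)) = -2.066983
t=0.450000, u=-2.066983:
  k1 = f(0.450000, -2.066983) = -0.260440
  k2 = f(0.900000, -2.184181) = -0.550414
  u ← -2.066983 + (0.45/2)·(-0.260440 + (-0.550414)) = -2.249426
u(0.9) ≈ -2.2494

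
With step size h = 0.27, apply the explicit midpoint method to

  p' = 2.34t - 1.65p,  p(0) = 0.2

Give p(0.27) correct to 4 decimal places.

0.2160

Midpoint: k1 = f(t_n, p_n); k2 = f(t_n + h/2, p_n + (h/2)·k1); p_{n+1} = p_n + h·k2.
t=0.000000, p=0.200000:
  k1 = f(0.000000, 0.200000) = -0.330000
  k2 = f(0.135000, 0.155450) = 0.059408
  p ← 0.200000 + 0.27·0.059408 = 0.216040
p(0.27) ≈ 0.2160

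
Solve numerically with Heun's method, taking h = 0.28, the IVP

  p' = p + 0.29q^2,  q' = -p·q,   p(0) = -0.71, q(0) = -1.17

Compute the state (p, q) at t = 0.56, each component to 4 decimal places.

-0.8024, -1.8078

Heun on (p,q): k1 = f(t_n, state_n); k2 = f(t_n + h, state_n + h·k1); state_{n+1} = state_n + (h/2)·(k1 + k2).
0.000000: (-0.710000, -1.170000)
  k1 = (-0.313019, -0.830700)
  predictor → (-0.797645, -1.402596)
  k2 = (-0.227135, -1.118774)
  → (-0.785622, -1.442926)
0.280000: (-0.785622, -1.442926)
  k1 = (-0.181831, -1.133594)
  predictor → (-0.836534, -1.760333)
  k2 = (0.062109, -1.472579)
  → (-0.802383, -1.807791)
(p(0.56), q(0.56)) ≈ (-0.8024, -1.8078)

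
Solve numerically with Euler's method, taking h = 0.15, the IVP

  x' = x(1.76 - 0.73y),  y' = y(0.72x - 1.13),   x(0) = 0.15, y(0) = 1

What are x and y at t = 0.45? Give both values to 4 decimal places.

0.2404, 0.6129

Euler on (x,y): x_{n+1} = x_n + h·x', y_{n+1} = y_n + h·y'.
0.000000: (0.150000, 1.000000); f=(0.154500, -1.022000) → (0.173175, 0.846700)
0.150000: (0.173175, 0.846700); f=(0.197750, -0.851199) → (0.202838, 0.719020)
0.300000: (0.202838, 0.719020); f=(0.250528, -0.707485) → (0.240417, 0.612897)
(x(0.45), y(0.45)) ≈ (0.2404, 0.6129)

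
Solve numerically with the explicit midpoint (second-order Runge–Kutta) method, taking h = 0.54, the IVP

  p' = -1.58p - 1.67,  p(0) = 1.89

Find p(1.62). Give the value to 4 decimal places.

-0.6643

Midpoint: k1 = f(s_n, p_n); k2 = f(s_n + h/2, p_n + (h/2)·k1); p_{n+1} = p_n + h·k2.
s=0.000000, p=1.890000:
  k1 = f(0.000000, 1.890000) = -4.656200
  k2 = f(0.270000, 0.632826) = -2.669865
  p ← 1.890000 + 0.54·(-2.669865) = 0.448273
s=0.540000, p=0.448273:
  k1 = f(0.540000, 0.448273) = -2.378271
  k2 = f(0.810000, -0.193860) = -1.363701
  p ← 0.448273 + 0.54·(-1.363701) = -0.288125
s=1.080000, p=-0.288125:
  k1 = f(1.080000, -0.288125) = -1.214762
  k2 = f(1.350000, -0.616111) = -0.696544
  p ← -0.288125 + 0.54·(-0.696544) = -0.664259
p(1.62) ≈ -0.6643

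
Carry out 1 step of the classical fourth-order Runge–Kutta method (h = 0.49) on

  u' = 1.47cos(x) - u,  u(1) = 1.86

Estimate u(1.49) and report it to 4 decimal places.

1.3092

RK4: k1 = f(x_n, u_n); k2 = f(x_n + h/2, u_n + (h/2)·k1); k3 = f(x_n + h/2, u_n + (h/2)·k2); k4 = f(x_n + h, u_n + h·k3); u_{n+1} = u_n + (h/6)·(k1 + 2k2 + 2k3 + k4).
x=1.000000, u=1.860000:
  k1 = f(1.000000, 1.860000) = -1.065756
  k2 = f(1.245000, 1.598890) = -1.128397
  k3 = f(1.245000, 1.583543) = -1.113050
  k4 = f(1.490000, 1.314606) = -1.195964
  u ← 1.860000 + (0.49/6)·(k1 + 2k2 + 2k3 + k4) = 1.309190
u(1.49) ≈ 1.3092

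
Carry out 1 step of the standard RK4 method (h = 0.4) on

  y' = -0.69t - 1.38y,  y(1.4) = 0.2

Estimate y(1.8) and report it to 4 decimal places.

RK4: k1 = f(t_n, y_n); k2 = f(t_n + h/2, y_n + (h/2)·k1); k3 = f(t_n + h/2, y_n + (h/2)·k2); k4 = f(t_n + h, y_n + h·k3); y_{n+1} = y_n + (h/6)·(k1 + 2k2 + 2k3 + k4).
t=1.400000, y=0.200000:
  k1 = f(1.400000, 0.200000) = -1.242000
  k2 = f(1.600000, -0.048400) = -1.037208
  k3 = f(1.600000, -0.007442) = -1.093731
  k4 = f(1.800000, -0.237492) = -0.914261
  y ← 0.200000 + (0.4/6)·(k1 + 2k2 + 2k3 + k4) = -0.227876
y(1.8) ≈ -0.2279

-0.2279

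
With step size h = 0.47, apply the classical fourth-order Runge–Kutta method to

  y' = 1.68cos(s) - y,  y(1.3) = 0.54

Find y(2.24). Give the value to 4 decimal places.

RK4: k1 = f(s_n, y_n); k2 = f(s_n + h/2, y_n + (h/2)·k1); k3 = f(s_n + h/2, y_n + (h/2)·k2); k4 = f(s_n + h, y_n + h·k3); y_{n+1} = y_n + (h/6)·(k1 + 2k2 + 2k3 + k4).
s=1.300000, y=0.540000:
  k1 = f(1.300000, 0.540000) = -0.090602
  k2 = f(1.535000, 0.518709) = -0.458584
  k3 = f(1.535000, 0.432233) = -0.372108
  k4 = f(1.770000, 0.365109) = -0.697563
  y ← 0.540000 + (0.47/6)·(k1 + 2k2 + 2k3 + k4) = 0.348119
s=1.770000, y=0.348119:
  k1 = f(1.770000, 0.348119) = -0.680572
  k2 = f(2.005000, 0.188184) = -0.894940
  k3 = f(2.005000, 0.137808) = -0.844564
  k4 = f(2.240000, -0.048826) = -0.993381
  y ← 0.348119 + (0.47/6)·(k1 + 2k2 + 2k3 + k4) = -0.055530
y(2.24) ≈ -0.0555

-0.0555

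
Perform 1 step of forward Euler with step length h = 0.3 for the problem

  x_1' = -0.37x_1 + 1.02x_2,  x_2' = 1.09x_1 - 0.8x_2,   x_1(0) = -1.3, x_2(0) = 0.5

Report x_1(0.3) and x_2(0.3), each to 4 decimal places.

Euler on (x_1,x_2): x_1_{n+1} = x_1_n + h·x_1', x_2_{n+1} = x_2_n + h·x_2'.
0.000000: (-1.300000, 0.500000); f=(0.991000, -1.817000) → (-1.002700, -0.045100)
(x_1(0.3), x_2(0.3)) ≈ (-1.0027, -0.0451)

-1.0027, -0.0451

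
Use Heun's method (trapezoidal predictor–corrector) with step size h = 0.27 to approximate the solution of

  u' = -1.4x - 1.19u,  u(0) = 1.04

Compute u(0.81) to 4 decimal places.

0.0557

Heun: k1 = f(x_n, u_n); k2 = f(x_n + h, u_n + h·k1); u_{n+1} = u_n + (h/2)·(k1 + k2).
x=0.000000, u=1.040000:
  k1 = f(0.000000, 1.040000) = -1.237600
  k2 = f(0.270000, 0.705848) = -1.217959
  u ← 1.040000 + (0.27/2)·(-1.237600 + (-1.217959)) = 0.708500
x=0.270000, u=0.708500:
  k1 = f(0.270000, 0.708500) = -1.221114
  k2 = f(0.540000, 0.378799) = -1.206770
  u ← 0.708500 + (0.27/2)·(-1.221114 + (-1.206770)) = 0.380735
x=0.540000, u=0.380735:
  k1 = f(0.540000, 0.380735) = -1.209075
  k2 = f(0.810000, 0.054285) = -1.198599
  u ← 0.380735 + (0.27/2)·(-1.209075 + (-1.198599)) = 0.055699
u(0.81) ≈ 0.0557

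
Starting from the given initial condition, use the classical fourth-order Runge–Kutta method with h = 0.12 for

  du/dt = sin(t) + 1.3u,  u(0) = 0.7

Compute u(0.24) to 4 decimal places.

0.9882

RK4: k1 = f(t_n, u_n); k2 = f(t_n + h/2, u_n + (h/2)·k1); k3 = f(t_n + h/2, u_n + (h/2)·k2); k4 = f(t_n + h, u_n + h·k3); u_{n+1} = u_n + (h/6)·(k1 + 2k2 + 2k3 + k4).
t=0.000000, u=0.700000:
  k1 = f(0.000000, 0.700000) = 0.910000
  k2 = f(0.060000, 0.754600) = 1.040944
  k3 = f(0.060000, 0.762457) = 1.051158
  k4 = f(0.120000, 0.826139) = 1.193693
  u ← 0.700000 + (0.12/6)·(k1 + 2k2 + 2k3 + k4) = 0.825758
t=0.120000, u=0.825758:
  k1 = f(0.120000, 0.825758) = 1.193198
  k2 = f(0.180000, 0.897350) = 1.345584
  k3 = f(0.180000, 0.906493) = 1.357470
  k4 = f(0.240000, 0.988654) = 1.522953
  u ← 0.825758 + (0.12/6)·(k1 + 2k2 + 2k3 + k4) = 0.988203
u(0.24) ≈ 0.9882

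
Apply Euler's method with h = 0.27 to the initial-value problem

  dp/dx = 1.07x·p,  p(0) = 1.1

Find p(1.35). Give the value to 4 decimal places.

2.2194

Euler: p_{n+1} = p_n + h·f(x_n, p_n).
x=0.000000, p=1.100000: f=0.000000 → p ← 1.100000 + 0.27·0.000000 = 1.100000
x=0.270000, p=1.100000: f=0.317790 → p ← 1.100000 + 0.27·0.317790 = 1.185803
x=0.540000, p=1.185803: f=0.685157 → p ← 1.185803 + 0.27·0.685157 = 1.370796
x=0.810000, p=1.370796: f=1.188069 → p ← 1.370796 + 0.27·1.188069 = 1.691574
x=1.080000, p=1.691574: f=1.954783 → p ← 1.691574 + 0.27·1.954783 = 2.219366
p(1.35) ≈ 2.2194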